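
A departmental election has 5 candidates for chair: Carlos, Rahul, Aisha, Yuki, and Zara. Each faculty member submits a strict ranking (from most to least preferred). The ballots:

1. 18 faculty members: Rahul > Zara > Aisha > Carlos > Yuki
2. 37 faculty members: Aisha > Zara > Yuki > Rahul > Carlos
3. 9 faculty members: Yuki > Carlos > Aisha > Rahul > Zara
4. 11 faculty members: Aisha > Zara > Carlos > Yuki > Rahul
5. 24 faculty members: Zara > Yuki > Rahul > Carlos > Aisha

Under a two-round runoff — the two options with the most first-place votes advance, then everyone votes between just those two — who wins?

Aisha

Round 1 first-place votes: Carlos 0, Rahul 18, Aisha 48, Yuki 9, Zara 24.
Aisha and Zara advance.
Runoff: Aisha is preferred to Zara by 57 voters; Zara by 42.
Aisha wins the runoff.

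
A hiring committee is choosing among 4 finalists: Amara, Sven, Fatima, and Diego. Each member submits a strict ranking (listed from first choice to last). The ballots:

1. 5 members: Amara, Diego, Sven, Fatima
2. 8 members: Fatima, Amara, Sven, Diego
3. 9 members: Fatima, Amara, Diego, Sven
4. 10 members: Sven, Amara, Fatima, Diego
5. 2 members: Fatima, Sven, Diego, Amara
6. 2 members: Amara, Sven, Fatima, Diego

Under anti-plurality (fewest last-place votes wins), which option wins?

Last-place votes: Amara 2, Sven 9, Fatima 5, Diego 20.
Amara is ranked last by the fewest voters, so Amara wins.

Amara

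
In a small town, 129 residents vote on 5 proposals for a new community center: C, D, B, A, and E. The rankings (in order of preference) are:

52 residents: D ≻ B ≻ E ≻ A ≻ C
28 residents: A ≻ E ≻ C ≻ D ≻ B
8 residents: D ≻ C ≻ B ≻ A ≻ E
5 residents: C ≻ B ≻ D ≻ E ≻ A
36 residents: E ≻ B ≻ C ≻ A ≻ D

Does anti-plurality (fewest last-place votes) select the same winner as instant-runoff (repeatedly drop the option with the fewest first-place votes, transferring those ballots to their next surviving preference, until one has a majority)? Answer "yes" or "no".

no

Anti-plurality — last-place votes: C 52, D 36, B 28, A 5, E 8. Winner: A.
Instant-runoff — R1 C 5, D 60, B 0, A 28, E 36 (B out); R2 C 5, D 60, A 28, E 36 (C out); R3 D 65, A 28, E 36 (D winner). Winner: D.
The two methods disagree.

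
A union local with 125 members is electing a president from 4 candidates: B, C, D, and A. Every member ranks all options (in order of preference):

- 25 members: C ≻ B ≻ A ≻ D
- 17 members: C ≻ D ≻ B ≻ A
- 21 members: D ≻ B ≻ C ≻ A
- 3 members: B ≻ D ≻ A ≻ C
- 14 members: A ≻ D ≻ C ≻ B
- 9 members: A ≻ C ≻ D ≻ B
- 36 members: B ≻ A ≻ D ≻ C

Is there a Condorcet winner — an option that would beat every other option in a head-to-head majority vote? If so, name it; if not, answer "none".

Checking pairwise contests:
C beats B 65–60.
D beats C 74–51.
B beats D 64–61.
B beats A 102–23.
Every option loses at least one head-to-head, so there is no Condorcet winner.

none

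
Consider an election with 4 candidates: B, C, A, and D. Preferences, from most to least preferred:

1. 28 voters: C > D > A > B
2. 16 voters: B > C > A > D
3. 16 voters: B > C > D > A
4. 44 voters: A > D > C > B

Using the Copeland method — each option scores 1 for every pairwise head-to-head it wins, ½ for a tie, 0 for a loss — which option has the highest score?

C

B: loses to C, A, and D → score 0.
C: beats B, A, and D → score 3.
A: beats B and D; loses to C → score 2.
D: beats B; loses to C and A → score 1.
C has the best pairwise record.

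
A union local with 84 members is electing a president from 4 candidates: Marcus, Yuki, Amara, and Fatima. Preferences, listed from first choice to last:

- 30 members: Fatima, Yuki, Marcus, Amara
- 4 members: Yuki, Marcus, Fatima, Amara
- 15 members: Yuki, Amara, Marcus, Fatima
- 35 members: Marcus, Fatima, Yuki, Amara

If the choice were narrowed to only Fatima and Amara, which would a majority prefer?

Voters preferring Fatima to Amara: 69; preferring Amara to Fatima: 15.
Fatima wins the head-to-head.

Fatima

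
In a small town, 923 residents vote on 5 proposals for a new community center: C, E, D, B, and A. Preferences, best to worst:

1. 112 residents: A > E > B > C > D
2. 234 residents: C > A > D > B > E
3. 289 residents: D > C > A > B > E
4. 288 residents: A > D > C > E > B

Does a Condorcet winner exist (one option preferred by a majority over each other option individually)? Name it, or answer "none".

none

Checking pairwise contests:
D beats C 577–346.
C beats E 811–112.
A beats D 634–289.
C beats B 811–112.
C beats A 523–400.
Every option loses at least one head-to-head, so there is no Condorcet winner.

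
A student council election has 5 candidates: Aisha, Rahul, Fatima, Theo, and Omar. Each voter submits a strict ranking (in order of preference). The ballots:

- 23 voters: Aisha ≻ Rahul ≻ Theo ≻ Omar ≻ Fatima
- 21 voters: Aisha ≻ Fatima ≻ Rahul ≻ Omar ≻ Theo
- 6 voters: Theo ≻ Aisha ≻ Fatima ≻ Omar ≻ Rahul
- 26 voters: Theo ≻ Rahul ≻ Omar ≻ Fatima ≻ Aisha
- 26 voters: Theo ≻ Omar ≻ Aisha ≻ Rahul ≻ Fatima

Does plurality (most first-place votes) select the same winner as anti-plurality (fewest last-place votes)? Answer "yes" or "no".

no

Plurality — first-place votes: Aisha 44, Rahul 0, Fatima 0, Theo 58, Omar 0. Winner: Theo.
Anti-plurality — last-place votes: Aisha 26, Rahul 6, Fatima 49, Theo 21, Omar 0. Winner: Omar.
The two methods disagree.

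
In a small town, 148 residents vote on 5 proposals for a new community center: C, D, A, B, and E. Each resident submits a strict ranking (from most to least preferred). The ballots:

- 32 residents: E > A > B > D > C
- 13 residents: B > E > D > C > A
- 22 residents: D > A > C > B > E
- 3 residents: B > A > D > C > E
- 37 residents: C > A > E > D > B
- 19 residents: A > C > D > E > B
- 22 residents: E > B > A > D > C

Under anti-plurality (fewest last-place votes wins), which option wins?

D

Last-place votes: C 54, D 0, A 13, B 56, E 25.
D is ranked last by the fewest voters, so D wins.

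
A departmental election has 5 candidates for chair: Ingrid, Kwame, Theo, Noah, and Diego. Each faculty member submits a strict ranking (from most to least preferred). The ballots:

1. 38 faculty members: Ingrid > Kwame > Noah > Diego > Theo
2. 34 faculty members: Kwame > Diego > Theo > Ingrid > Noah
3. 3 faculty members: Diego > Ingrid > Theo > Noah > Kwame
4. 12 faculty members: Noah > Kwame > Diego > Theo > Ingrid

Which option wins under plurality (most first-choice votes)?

First-place votes: Ingrid 38, Kwame 34, Theo 0, Noah 12, Diego 3.
Ingrid has the most first-place votes.

Ingrid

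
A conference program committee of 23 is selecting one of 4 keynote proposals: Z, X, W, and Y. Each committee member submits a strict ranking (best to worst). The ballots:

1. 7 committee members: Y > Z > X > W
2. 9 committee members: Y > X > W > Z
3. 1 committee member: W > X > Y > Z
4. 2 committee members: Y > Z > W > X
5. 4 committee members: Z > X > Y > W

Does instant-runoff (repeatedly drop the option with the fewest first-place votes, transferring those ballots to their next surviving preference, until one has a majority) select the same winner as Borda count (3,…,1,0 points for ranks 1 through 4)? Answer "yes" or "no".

yes

Instant-runoff — R1 Z 4, X 0, W 1, Y 18 (Y winner). Winner: Y.
Borda — scores: Z 30, X 35, W 14, Y 59. Winner: Y.
The two methods agree.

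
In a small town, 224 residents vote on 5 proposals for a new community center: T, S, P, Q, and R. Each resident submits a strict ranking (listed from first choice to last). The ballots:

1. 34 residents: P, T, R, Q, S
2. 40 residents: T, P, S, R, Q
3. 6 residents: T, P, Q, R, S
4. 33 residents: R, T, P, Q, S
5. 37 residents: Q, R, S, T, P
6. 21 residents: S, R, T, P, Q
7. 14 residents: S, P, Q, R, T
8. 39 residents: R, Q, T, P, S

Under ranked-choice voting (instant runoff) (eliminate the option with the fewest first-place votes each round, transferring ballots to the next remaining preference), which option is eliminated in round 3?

Q

Round 1: T 46, S 35, P 34, Q 37, R 72. Eliminate P.
Round 2: T 80, S 35, Q 37, R 72. Eliminate S.
Round 3: T 80, Q 51, R 93. Eliminate Q.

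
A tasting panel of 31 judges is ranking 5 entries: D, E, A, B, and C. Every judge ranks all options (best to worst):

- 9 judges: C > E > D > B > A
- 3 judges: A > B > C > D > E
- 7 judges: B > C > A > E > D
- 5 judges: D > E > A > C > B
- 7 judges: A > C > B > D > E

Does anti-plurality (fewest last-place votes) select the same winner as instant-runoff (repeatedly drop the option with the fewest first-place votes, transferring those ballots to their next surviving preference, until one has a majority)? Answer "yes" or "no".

Anti-plurality — last-place votes: D 7, E 10, A 9, B 5, C 0. Winner: C.
Instant-runoff — R1 D 5, E 0, A 10, B 7, C 9 (E out); R2 D 5, A 10, B 7, C 9 (D out); R3 A 15, B 7, C 9 (B out); R4 A 15, C 16 (C winner). Winner: C.
The two methods agree.

yes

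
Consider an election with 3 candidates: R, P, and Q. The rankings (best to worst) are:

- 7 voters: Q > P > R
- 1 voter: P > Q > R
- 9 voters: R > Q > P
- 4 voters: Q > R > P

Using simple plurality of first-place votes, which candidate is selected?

Q

First-place votes: R 9, P 1, Q 11.
Q has the most first-place votes.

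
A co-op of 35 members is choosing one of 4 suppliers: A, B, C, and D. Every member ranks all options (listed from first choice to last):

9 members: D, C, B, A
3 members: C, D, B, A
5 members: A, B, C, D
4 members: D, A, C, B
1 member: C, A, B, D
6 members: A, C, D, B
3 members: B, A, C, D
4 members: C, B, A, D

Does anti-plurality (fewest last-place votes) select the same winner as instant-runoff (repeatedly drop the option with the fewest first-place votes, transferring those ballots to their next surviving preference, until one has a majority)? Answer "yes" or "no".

no

Anti-plurality — last-place votes: A 12, B 10, C 0, D 13. Winner: C.
Instant-runoff — R1 A 11, B 3, C 8, D 13 (B out); R2 A 14, C 8, D 13 (C out); R3 A 19, D 16 (A winner). Winner: A.
The two methods disagree.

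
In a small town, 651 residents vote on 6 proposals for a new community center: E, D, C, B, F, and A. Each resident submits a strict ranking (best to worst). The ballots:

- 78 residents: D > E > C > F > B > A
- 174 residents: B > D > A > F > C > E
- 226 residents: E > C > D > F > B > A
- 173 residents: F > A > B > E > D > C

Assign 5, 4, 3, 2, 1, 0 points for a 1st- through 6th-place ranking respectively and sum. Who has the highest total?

E: 78·4 + 174·0 + 226·5 + 173·2 = 1788
D: 78·5 + 174·4 + 226·3 + 173·1 = 1937
C: 78·3 + 174·1 + 226·4 + 173·0 = 1312
B: 78·1 + 174·5 + 226·1 + 173·3 = 1693
F: 78·2 + 174·2 + 226·2 + 173·5 = 1821
A: 78·0 + 174·3 + 226·0 + 173·4 = 1214
D has the highest Borda score (1937).

D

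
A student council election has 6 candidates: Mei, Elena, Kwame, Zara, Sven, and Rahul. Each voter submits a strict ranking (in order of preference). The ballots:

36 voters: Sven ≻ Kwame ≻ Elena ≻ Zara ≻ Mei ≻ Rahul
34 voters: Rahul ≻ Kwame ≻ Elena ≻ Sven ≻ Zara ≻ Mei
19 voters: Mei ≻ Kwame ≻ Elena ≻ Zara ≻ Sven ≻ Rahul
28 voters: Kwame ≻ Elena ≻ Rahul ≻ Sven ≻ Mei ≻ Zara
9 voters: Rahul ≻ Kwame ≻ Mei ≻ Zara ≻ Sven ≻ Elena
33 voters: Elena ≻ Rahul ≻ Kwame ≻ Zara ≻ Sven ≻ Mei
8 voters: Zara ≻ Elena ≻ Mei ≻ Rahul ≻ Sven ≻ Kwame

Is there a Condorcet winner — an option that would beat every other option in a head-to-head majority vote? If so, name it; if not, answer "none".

Checking pairwise contests:
Elena beats Mei 139–28.
Kwame beats Elena 126–41.
Rahul beats Kwame 84–83.
Elena beats Zara 150–17.
Elena beats Sven 122–45.
Elena beats Rahul 124–43.
Every option loses at least one head-to-head, so there is no Condorcet winner.

none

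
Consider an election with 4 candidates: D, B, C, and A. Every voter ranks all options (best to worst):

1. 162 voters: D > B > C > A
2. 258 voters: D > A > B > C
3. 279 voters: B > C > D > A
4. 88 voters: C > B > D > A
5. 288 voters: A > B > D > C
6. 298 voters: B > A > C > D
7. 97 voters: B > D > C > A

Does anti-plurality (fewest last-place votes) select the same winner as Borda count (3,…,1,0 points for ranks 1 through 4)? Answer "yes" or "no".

Anti-plurality — last-place votes: D 298, B 0, C 546, A 626. Winner: B.
Borda — scores: D 2109, B 3356, C 1379, A 1976. Winner: B.
The two methods agree.

yes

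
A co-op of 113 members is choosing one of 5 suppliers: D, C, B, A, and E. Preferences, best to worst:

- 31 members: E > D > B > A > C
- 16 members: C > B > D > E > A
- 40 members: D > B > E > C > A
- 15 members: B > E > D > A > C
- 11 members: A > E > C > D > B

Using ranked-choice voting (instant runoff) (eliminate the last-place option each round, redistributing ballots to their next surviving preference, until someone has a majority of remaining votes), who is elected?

E

Round 1: D 40, C 16, B 15, A 11, E 31. Eliminate A.
Round 2: D 40, C 16, B 15, E 42. Eliminate B.
Round 3: D 40, C 16, E 57. E has a majority.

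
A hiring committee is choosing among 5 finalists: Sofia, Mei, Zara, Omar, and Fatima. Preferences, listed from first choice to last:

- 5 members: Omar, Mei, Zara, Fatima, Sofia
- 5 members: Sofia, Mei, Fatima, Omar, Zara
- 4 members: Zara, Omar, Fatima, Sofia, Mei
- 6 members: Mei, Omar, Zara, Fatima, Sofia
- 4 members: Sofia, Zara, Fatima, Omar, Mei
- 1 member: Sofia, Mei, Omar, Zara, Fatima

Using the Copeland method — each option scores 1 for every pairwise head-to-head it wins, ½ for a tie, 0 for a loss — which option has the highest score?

Omar

Sofia: beats Mei; loses to Zara, Omar, and Fatima → score 1.
Mei: beats Zara and Fatima; loses to Sofia and Omar → score 2.
Zara: beats Sofia and Fatima; loses to Mei and Omar → score 2.
Omar: beats Sofia, Mei, Zara, and Fatima → score 4.
Fatima: beats Sofia; loses to Mei, Zara, and Omar → score 1.
Omar has the best pairwise record.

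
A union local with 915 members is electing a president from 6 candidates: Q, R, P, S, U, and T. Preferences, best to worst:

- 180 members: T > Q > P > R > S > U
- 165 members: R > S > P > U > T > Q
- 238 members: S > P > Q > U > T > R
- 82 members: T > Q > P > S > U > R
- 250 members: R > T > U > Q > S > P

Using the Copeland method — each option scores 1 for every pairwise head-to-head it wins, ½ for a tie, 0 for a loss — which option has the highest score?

Q: beats R, P, S, and U; loses to T → score 4.
R: beats S and U; loses to Q, P, and T → score 2.
P: beats R and U; loses to Q, S, and T → score 2.
S: beats P and U; loses to Q, R, and T → score 2.
U: loses to Q, R, P, S, and T → score 0.
T: beats Q, R, P, S, and U → score 5.
T has the best pairwise record.

T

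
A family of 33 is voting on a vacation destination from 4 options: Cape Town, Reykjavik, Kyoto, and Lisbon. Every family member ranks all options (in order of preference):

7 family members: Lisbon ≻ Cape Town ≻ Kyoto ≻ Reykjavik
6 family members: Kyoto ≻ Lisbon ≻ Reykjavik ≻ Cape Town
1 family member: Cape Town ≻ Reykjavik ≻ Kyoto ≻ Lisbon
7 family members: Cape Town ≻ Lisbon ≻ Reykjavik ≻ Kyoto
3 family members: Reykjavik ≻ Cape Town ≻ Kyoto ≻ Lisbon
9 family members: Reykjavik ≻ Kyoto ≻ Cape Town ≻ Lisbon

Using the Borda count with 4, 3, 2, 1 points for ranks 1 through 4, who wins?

Cape Town

Cape Town: 7·3 + 6·1 + 1·4 + 7·4 + 3·3 + 9·2 = 86
Reykjavik: 7·1 + 6·2 + 1·3 + 7·2 + 3·4 + 9·4 = 84
Kyoto: 7·2 + 6·4 + 1·2 + 7·1 + 3·2 + 9·3 = 80
Lisbon: 7·4 + 6·3 + 1·1 + 7·3 + 3·1 + 9·1 = 80
Cape Town has the highest Borda score (86).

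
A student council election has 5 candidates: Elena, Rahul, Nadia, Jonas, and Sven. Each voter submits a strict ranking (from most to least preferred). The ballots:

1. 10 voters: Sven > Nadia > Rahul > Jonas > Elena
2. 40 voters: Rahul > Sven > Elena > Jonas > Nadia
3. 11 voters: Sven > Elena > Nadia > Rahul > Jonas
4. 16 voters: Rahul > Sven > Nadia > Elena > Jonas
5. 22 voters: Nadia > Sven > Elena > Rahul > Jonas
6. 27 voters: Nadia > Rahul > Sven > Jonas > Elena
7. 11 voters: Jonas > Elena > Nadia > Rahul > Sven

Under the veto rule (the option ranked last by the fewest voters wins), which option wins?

Rahul

Last-place votes: Elena 37, Rahul 0, Nadia 40, Jonas 49, Sven 11.
Rahul is ranked last by the fewest voters, so Rahul wins.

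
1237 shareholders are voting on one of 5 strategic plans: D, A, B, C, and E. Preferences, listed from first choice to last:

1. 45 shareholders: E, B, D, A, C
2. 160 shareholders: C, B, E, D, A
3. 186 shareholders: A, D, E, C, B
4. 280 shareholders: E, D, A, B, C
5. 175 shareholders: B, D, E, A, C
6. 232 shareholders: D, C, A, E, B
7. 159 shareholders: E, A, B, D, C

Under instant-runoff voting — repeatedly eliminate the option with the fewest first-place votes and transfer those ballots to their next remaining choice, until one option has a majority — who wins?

E

Round 1: D 232, A 186, B 175, C 160, E 484. Eliminate C.
Round 2: D 232, A 186, B 335, E 484. Eliminate A.
Round 3: D 418, B 335, E 484. Eliminate B.
Round 4: D 593, E 644. E has a majority.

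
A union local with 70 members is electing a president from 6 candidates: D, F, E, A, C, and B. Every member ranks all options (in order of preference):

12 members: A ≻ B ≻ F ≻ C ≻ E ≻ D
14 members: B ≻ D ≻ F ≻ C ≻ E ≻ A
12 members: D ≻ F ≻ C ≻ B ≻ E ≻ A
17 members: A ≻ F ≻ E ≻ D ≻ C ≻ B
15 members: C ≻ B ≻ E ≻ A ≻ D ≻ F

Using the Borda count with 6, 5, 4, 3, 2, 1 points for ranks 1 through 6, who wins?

B

D: 12·1 + 14·5 + 12·6 + 17·3 + 15·2 = 235
F: 12·4 + 14·4 + 12·5 + 17·5 + 15·1 = 264
E: 12·2 + 14·2 + 12·2 + 17·4 + 15·4 = 204
A: 12·6 + 14·1 + 12·1 + 17·6 + 15·3 = 245
C: 12·3 + 14·3 + 12·4 + 17·2 + 15·6 = 250
B: 12·5 + 14·6 + 12·3 + 17·1 + 15·5 = 272
B has the highest Borda score (272).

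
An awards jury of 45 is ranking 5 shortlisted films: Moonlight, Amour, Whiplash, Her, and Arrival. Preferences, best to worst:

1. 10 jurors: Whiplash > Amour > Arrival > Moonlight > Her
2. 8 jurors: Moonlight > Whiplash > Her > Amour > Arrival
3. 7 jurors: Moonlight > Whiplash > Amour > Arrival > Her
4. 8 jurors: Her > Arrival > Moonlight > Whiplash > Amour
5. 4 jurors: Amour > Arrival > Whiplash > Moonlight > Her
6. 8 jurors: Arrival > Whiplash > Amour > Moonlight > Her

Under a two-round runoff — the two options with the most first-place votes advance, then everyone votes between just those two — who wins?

Moonlight

Round 1 first-place votes: Moonlight 15, Amour 4, Whiplash 10, Her 8, Arrival 8.
Moonlight and Whiplash advance.
Runoff: Moonlight is preferred to Whiplash by 23 voters; Whiplash by 22.
Moonlight wins the runoff.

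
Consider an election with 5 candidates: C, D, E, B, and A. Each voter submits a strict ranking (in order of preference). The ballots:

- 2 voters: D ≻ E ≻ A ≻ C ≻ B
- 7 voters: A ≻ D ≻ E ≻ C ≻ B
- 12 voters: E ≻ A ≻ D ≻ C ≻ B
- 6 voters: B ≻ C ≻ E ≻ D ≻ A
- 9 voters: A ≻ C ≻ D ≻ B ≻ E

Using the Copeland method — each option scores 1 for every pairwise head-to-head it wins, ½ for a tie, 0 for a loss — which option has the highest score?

E

C: beats B; loses to D, E, and A → score 1.
D: beats C and B; ties E; loses to A → score 2.5.
E: beats C, B, and A; ties D → score 3.5.
B: loses to C, D, E, and A → score 0.
A: beats C, D, and B; loses to E → score 3.
E has the best pairwise record.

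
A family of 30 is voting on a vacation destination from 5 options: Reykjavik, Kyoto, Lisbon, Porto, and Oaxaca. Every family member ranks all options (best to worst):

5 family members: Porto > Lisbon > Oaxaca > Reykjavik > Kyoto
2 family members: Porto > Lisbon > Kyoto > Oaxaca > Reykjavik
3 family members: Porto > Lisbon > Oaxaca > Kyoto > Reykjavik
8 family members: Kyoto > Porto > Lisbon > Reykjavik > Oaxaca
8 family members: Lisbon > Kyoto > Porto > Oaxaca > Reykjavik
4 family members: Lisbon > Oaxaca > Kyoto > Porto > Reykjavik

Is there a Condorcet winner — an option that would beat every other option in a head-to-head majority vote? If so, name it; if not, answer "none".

Checking pairwise contests:
Kyoto beats Reykjavik 25–5.
Lisbon beats Kyoto 22–8.
Porto beats Lisbon 18–12.
Kyoto beats Porto 20–10.
Kyoto beats Oaxaca 18–12.
Every option loses at least one head-to-head, so there is no Condorcet winner.

none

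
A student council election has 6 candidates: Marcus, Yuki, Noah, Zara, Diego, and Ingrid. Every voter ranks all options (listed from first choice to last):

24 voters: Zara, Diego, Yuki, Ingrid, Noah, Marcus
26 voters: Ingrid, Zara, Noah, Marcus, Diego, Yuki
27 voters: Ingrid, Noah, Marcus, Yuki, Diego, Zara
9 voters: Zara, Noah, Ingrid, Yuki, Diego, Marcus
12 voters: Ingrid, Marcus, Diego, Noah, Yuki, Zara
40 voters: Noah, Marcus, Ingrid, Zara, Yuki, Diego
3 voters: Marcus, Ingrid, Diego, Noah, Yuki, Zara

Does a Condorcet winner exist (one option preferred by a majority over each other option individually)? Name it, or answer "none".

Ingrid

Ingrid vs Marcus: 98–43 for Ingrid.
Ingrid vs Yuki: 117–24 for Ingrid.
Ingrid vs Noah: 92–49 for Ingrid.
Ingrid vs Zara: 108–33 for Ingrid.
Ingrid vs Diego: 117–24 for Ingrid.
Ingrid beats every other option head-to-head.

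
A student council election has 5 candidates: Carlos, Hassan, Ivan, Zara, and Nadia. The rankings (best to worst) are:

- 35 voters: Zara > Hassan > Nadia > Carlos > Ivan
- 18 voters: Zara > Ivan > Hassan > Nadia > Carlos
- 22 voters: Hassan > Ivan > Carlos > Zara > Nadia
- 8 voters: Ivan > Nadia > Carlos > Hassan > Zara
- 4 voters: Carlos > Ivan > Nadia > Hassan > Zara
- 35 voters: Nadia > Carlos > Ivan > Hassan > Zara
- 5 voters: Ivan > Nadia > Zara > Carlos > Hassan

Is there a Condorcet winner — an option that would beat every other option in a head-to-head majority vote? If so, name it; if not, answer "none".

Checking pairwise contests:
Hassan beats Carlos 75–52.
Ivan beats Hassan 70–57.
Carlos beats Ivan 74–53.
Carlos beats Zara 69–58.
Hassan beats Nadia 75–52.
Every option loses at least one head-to-head, so there is no Condorcet winner.

none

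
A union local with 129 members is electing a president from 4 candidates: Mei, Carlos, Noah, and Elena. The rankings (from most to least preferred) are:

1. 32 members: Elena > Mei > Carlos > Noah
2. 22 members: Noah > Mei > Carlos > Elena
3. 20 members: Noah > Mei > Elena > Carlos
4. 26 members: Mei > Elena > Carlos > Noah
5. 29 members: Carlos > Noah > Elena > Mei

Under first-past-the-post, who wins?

First-place votes: Mei 26, Carlos 29, Noah 42, Elena 32.
Noah has the most first-place votes.

Noah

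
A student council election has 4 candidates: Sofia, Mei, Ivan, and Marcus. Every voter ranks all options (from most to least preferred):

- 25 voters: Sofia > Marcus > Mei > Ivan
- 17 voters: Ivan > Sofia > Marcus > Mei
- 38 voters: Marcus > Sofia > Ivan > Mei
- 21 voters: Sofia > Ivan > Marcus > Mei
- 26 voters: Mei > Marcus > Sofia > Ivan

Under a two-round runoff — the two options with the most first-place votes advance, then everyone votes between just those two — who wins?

Round 1 first-place votes: Sofia 46, Mei 26, Ivan 17, Marcus 38.
Sofia and Marcus advance.
Runoff: Sofia is preferred to Marcus by 63 voters; Marcus by 64.
Marcus wins the runoff.

Marcus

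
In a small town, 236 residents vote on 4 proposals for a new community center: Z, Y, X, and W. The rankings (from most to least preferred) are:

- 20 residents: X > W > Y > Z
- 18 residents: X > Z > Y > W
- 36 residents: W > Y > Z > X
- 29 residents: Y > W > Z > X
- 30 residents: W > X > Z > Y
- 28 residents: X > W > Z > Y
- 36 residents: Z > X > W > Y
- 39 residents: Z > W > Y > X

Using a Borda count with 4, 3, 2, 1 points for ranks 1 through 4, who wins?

W

Z: 20·1 + 18·3 + 36·2 + 29·2 + 30·2 + 28·2 + 36·4 + 39·4 = 620
Y: 20·2 + 18·2 + 36·3 + 29·4 + 30·1 + 28·1 + 36·1 + 39·2 = 472
X: 20·4 + 18·4 + 36·1 + 29·1 + 30·3 + 28·4 + 36·3 + 39·1 = 566
W: 20·3 + 18·1 + 36·4 + 29·3 + 30·4 + 28·3 + 36·2 + 39·3 = 702
W has the highest Borda score (702).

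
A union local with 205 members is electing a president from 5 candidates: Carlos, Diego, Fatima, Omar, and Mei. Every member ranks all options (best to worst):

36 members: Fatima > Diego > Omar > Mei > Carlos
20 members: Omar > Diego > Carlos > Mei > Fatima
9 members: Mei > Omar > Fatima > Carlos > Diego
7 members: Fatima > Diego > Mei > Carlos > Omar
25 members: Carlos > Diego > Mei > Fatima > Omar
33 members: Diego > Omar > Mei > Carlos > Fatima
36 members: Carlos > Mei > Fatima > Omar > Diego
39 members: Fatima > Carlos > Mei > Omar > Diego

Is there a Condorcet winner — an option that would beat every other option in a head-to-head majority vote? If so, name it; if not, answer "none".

Carlos vs Diego: 109–96 for Carlos.
Carlos vs Fatima: 114–91 for Carlos.
Carlos vs Omar: 107–98 for Carlos.
Carlos vs Mei: 120–85 for Carlos.
Carlos beats every other option head-to-head.

Carlos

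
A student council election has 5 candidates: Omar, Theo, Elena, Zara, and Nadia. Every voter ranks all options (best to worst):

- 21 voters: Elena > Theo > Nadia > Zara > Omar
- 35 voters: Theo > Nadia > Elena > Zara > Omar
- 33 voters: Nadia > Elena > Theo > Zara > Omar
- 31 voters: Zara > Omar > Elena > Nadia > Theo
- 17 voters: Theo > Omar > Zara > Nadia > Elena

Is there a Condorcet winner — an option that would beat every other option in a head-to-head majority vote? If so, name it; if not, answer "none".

none

Checking pairwise contests:
Theo beats Omar 106–31.
Elena beats Theo 85–52.
Nadia beats Elena 85–52.
Theo beats Zara 106–31.
Theo beats Nadia 73–64.
Every option loses at least one head-to-head, so there is no Condorcet winner.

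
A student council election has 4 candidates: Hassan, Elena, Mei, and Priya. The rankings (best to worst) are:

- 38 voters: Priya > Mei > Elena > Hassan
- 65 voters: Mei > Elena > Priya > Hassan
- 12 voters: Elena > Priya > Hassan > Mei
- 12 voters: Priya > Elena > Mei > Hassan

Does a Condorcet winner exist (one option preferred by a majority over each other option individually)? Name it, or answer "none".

Mei

Mei vs Hassan: 115–12 for Mei.
Mei vs Elena: 103–24 for Mei.
Mei vs Priya: 65–62 for Mei.
Mei beats every other option head-to-head.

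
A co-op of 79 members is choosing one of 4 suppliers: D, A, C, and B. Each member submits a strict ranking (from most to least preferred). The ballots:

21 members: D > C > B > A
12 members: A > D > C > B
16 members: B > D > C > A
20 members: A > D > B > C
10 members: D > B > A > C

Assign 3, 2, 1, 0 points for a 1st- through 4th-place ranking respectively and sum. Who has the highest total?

D

D: 21·3 + 12·2 + 16·2 + 20·2 + 10·3 = 189
A: 21·0 + 12·3 + 16·0 + 20·3 + 10·1 = 106
C: 21·2 + 12·1 + 16·1 + 20·0 + 10·0 = 70
B: 21·1 + 12·0 + 16·3 + 20·1 + 10·2 = 109
D has the highest Borda score (189).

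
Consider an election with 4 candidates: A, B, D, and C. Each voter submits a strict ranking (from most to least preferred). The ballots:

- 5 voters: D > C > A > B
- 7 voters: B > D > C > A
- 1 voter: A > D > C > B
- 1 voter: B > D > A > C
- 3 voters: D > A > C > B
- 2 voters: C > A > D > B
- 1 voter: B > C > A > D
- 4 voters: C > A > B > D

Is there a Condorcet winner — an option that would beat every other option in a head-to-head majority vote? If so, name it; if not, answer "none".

Checking pairwise contests:
D beats A 16–8.
A beats B 15–9.
B beats D 13–11.
D beats C 17–7.
Every option loses at least one head-to-head, so there is no Condorcet winner.

none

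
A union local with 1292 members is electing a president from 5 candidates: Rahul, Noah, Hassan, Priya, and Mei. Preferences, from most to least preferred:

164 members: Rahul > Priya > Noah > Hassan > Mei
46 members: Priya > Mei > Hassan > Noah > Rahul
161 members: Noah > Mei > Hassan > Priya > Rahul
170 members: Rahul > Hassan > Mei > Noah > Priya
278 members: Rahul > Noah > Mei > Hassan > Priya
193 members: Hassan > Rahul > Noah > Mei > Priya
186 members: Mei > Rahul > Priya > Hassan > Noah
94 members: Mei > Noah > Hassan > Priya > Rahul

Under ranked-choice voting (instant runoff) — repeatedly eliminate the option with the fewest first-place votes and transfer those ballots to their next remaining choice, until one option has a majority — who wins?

Round 1: Rahul 612, Noah 161, Hassan 193, Priya 46, Mei 280. Eliminate Priya.
Round 2: Rahul 612, Noah 161, Hassan 193, Mei 326. Eliminate Noah.
Round 3: Rahul 612, Hassan 193, Mei 487. Eliminate Hassan.
Round 4: Rahul 805, Mei 487. Rahul has a majority.

Rahul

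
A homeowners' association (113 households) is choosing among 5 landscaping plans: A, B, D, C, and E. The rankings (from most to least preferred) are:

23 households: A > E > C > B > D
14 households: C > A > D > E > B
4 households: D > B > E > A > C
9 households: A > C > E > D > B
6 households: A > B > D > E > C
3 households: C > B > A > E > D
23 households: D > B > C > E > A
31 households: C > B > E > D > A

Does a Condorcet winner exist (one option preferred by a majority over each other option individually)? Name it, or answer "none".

C vs A: 71–42 for C.
C vs B: 80–33 for C.
C vs D: 80–33 for C.
C vs E: 80–33 for C.
C beats every other option head-to-head.

C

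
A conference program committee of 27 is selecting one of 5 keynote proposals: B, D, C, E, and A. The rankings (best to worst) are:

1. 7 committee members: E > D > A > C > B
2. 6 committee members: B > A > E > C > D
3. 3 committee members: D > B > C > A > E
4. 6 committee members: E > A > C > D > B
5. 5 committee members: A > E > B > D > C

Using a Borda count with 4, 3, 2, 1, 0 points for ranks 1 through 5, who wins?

B: 7·0 + 6·4 + 3·3 + 6·0 + 5·2 = 43
D: 7·3 + 6·0 + 3·4 + 6·1 + 5·1 = 44
C: 7·1 + 6·1 + 3·2 + 6·2 + 5·0 = 31
E: 7·4 + 6·2 + 3·0 + 6·4 + 5·3 = 79
A: 7·2 + 6·3 + 3·1 + 6·3 + 5·4 = 73
E has the highest Borda score (79).

E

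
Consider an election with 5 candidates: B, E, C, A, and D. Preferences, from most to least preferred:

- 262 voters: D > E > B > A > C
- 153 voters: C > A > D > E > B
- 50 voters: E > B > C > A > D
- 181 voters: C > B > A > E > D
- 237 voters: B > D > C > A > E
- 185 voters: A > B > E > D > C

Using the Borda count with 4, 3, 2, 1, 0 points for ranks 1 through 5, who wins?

B: 262·2 + 153·0 + 50·3 + 181·3 + 237·4 + 185·3 = 2720
E: 262·3 + 153·1 + 50·4 + 181·1 + 237·0 + 185·2 = 1690
C: 262·0 + 153·4 + 50·2 + 181·4 + 237·2 + 185·0 = 1910
A: 262·1 + 153·3 + 50·1 + 181·2 + 237·1 + 185·4 = 2110
D: 262·4 + 153·2 + 50·0 + 181·0 + 237·3 + 185·1 = 2250
B has the highest Borda score (2720).

B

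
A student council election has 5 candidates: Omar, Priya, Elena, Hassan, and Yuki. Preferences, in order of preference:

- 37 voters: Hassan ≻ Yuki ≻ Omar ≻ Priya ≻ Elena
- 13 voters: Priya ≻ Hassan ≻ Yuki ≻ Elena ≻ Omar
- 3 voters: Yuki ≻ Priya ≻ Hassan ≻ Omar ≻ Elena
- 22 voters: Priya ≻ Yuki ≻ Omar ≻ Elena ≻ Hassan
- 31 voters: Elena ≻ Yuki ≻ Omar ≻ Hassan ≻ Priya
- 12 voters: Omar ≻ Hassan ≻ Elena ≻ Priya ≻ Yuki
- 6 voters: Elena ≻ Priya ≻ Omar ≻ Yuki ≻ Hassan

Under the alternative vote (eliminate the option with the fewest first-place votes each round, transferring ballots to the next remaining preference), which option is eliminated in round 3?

Elena

Round 1: Omar 12, Priya 35, Elena 37, Hassan 37, Yuki 3. Eliminate Yuki.
Round 2: Omar 12, Priya 38, Elena 37, Hassan 37. Eliminate Omar.
Round 3: Priya 38, Elena 37, Hassan 49. Eliminate Elena.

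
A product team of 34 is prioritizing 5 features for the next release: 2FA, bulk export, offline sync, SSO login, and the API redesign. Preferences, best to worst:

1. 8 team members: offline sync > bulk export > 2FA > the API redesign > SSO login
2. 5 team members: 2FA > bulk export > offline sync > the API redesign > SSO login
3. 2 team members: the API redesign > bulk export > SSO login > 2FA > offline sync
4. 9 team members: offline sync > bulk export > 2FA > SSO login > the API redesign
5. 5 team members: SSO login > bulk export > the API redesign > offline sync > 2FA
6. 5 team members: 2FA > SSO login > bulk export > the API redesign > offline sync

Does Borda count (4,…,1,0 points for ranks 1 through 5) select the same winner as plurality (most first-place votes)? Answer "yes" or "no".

Borda — scores: 2FA 76, bulk export 97, offline sync 83, SSO login 48, the API redesign 36. Winner: bulk export.
Plurality — first-place votes: 2FA 10, bulk export 0, offline sync 17, SSO login 5, the API redesign 2. Winner: offline sync.
The two methods disagree.

no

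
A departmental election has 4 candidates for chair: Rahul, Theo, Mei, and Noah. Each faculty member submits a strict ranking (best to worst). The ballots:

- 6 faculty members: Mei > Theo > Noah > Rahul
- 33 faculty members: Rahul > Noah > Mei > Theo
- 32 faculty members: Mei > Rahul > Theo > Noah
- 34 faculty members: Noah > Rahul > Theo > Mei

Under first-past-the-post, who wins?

Mei

First-place votes: Rahul 33, Theo 0, Mei 38, Noah 34.
Mei has the most first-place votes.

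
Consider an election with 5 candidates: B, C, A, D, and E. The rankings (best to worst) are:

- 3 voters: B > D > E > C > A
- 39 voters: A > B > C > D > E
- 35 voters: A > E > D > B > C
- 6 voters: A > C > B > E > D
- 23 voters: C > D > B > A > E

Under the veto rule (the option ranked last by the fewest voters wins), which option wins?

B

Last-place votes: B 0, C 35, A 3, D 6, E 62.
B is ranked last by the fewest voters, so B wins.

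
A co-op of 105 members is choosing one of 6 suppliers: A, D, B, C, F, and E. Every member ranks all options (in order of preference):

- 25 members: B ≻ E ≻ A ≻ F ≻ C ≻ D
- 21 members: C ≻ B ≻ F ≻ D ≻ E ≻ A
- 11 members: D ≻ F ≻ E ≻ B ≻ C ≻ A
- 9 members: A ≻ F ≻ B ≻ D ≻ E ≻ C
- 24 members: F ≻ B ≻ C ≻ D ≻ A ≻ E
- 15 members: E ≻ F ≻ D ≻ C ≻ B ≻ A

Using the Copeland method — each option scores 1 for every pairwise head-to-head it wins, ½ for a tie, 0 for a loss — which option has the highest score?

A: loses to D, B, C, F, and E → score 0.
D: beats A and E; loses to B, C, and F → score 2.
B: beats A, D, C, and E; loses to F → score 4.
C: beats A and D; loses to B, F, and E → score 2.
F: beats A, D, B, C, and E → score 5.
E: beats A and C; loses to D, B, and F → score 2.
F has the best pairwise record.

F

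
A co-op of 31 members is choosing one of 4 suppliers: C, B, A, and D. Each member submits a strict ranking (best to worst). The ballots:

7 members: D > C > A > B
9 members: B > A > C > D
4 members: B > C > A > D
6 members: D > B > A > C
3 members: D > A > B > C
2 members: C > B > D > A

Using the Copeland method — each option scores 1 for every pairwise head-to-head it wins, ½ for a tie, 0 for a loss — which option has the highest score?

D

C: loses to B, A, and D → score 0.
B: beats C and A; loses to D → score 2.
A: beats C; loses to B and D → score 1.
D: beats C, B, and A → score 3.
D has the best pairwise record.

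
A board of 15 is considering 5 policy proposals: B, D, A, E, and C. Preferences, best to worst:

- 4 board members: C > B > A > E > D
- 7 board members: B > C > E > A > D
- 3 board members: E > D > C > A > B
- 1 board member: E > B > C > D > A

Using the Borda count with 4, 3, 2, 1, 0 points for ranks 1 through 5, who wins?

B: 4·3 + 7·4 + 3·0 + 1·3 = 43
D: 4·0 + 7·0 + 3·3 + 1·1 = 10
A: 4·2 + 7·1 + 3·1 + 1·0 = 18
E: 4·1 + 7·2 + 3·4 + 1·4 = 34
C: 4·4 + 7·3 + 3·2 + 1·2 = 45
C has the highest Borda score (45).

C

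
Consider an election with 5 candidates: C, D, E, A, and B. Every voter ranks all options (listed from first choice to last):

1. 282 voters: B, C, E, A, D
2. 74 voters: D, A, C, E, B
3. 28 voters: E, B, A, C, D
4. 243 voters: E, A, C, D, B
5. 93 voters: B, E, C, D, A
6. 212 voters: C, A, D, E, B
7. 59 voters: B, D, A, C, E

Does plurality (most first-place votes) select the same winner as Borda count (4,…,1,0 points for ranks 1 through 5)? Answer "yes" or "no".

no

Plurality — first-place votes: C 212, D 74, E 271, A 0, B 434. Winner: B.
Borda — scores: C 2601, D 1233, E 2213, A 2043, B 1820. Winner: C.
The two methods disagree.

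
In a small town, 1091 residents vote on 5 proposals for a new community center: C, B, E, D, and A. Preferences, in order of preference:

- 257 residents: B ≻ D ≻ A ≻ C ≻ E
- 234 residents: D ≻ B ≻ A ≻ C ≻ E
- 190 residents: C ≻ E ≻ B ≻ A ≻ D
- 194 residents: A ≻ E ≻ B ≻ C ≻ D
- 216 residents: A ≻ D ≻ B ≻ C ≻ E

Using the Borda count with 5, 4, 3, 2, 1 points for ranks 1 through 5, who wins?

C: 257·2 + 234·2 + 190·5 + 194·2 + 216·2 = 2752
B: 257·5 + 234·4 + 190·3 + 194·3 + 216·3 = 4021
E: 257·1 + 234·1 + 190·4 + 194·4 + 216·1 = 2243
D: 257·4 + 234·5 + 190·1 + 194·1 + 216·4 = 3446
A: 257·3 + 234·3 + 190·2 + 194·5 + 216·5 = 3903
B has the highest Borda score (4021).

B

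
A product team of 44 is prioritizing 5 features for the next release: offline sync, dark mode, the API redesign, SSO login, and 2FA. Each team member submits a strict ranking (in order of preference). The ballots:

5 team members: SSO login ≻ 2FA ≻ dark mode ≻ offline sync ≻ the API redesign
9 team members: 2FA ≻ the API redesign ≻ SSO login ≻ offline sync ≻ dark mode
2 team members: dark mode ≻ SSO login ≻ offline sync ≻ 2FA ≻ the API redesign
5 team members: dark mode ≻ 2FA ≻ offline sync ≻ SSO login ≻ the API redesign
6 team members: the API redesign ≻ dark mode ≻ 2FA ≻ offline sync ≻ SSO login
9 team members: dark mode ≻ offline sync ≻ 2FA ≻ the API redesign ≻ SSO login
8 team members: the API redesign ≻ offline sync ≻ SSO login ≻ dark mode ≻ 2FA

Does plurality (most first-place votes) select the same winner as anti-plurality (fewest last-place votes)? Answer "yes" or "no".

Plurality — first-place votes: offline sync 0, dark mode 16, the API redesign 14, SSO login 5, 2FA 9. Winner: dark mode.
Anti-plurality — last-place votes: offline sync 0, dark mode 9, the API redesign 12, SSO login 15, 2FA 8. Winner: offline sync.
The two methods disagree.

no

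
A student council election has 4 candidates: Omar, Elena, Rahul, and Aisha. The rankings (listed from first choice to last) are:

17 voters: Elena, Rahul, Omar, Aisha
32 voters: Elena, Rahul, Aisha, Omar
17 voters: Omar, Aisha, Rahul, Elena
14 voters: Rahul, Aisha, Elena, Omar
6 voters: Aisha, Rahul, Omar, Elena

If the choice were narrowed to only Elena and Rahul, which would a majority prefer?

Voters preferring Elena to Rahul: 49; preferring Rahul to Elena: 37.
Elena wins the head-to-head.

Elena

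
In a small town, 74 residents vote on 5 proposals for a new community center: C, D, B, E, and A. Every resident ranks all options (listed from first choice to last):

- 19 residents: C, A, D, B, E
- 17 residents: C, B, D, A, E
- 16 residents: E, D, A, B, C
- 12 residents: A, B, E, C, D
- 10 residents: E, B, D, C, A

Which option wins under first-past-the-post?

C

First-place votes: C 36, D 0, B 0, E 26, A 12.
C has the most first-place votes.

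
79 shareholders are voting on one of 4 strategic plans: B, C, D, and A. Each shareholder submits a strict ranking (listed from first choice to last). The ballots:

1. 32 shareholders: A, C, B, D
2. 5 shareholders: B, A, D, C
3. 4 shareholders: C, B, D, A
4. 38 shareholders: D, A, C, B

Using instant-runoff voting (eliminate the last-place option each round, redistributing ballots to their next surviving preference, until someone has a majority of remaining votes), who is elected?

D

Round 1: B 5, C 4, D 38, A 32. Eliminate C.
Round 2: B 9, D 38, A 32. Eliminate B.
Round 3: D 42, A 37. D has a majority.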